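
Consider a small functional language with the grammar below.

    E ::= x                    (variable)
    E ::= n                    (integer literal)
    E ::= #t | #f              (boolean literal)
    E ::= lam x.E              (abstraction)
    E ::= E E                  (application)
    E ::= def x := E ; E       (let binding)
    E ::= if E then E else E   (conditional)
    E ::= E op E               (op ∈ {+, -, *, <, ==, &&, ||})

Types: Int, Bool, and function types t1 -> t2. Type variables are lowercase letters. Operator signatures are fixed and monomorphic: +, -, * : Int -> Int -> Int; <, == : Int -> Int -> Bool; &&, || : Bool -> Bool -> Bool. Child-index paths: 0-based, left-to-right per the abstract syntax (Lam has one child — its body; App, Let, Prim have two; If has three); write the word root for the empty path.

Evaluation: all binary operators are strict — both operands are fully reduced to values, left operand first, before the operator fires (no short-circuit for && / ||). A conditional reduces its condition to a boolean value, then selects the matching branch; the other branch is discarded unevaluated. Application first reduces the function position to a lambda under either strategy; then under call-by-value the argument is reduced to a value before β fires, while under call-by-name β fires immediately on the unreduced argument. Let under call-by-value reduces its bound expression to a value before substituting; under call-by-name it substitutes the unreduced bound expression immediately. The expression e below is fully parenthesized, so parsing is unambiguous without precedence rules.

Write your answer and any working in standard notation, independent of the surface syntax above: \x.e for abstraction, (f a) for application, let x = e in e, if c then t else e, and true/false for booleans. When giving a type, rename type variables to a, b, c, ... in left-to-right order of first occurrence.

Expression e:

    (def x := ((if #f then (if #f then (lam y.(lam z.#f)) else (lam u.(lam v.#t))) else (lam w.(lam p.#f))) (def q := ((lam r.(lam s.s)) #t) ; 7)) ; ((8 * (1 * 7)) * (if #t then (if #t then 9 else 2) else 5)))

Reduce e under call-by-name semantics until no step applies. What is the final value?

Answer: 504

Trace:
step 0: (let x = ((if false then (if false then (\y.(\z.false)) else (\u.(\v.true))) else (\w.(\p.false))) (let q = ((\r.(\s.s)) true) in 7)) in ((8 * (1 * 7)) * (if true then (if true then 9 else 2) else 5)))
step 1: [let@root] ((8 * (1 * 7)) * (if true then (if true then 9 else 2) else 5))
step 2: [delta@0.1] ((8 * 7) * (if true then (if true then 9 else 2) else 5))
step 3: [delta@0] (56 * (if true then (if true then 9 else 2) else 5))
step 4: [if@1] (56 * (if true then 9 else 2))
step 5: [if@1] (56 * 9)
step 6: [delta@root] 504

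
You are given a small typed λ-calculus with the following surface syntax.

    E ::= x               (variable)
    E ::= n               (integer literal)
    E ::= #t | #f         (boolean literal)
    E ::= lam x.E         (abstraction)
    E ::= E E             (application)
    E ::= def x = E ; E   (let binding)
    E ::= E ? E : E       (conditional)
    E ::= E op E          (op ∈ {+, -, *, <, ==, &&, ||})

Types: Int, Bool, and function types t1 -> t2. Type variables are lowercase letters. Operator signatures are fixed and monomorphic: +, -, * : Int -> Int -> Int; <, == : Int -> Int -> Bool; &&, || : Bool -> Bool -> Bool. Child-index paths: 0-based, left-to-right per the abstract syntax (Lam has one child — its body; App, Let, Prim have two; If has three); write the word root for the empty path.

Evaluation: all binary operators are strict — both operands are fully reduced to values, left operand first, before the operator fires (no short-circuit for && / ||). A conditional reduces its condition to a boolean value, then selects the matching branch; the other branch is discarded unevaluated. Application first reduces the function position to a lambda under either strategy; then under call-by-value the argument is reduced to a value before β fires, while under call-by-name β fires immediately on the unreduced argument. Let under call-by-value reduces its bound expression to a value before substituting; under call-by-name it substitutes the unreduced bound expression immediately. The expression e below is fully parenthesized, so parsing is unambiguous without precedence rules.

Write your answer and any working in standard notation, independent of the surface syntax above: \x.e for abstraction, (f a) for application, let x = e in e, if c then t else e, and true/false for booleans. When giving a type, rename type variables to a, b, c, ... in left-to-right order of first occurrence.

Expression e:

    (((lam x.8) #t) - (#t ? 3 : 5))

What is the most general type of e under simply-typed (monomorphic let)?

Answer: Int

Working:
\x._ : a -> Int
  unify a -> Int ~ Bool -> b
  unify a ~ Bool
  unify Int ~ b
_ _ : Int
  unify Int ~ Int
  unify Bool ~ Bool
  unify Int ~ Int
  unify Int ~ Int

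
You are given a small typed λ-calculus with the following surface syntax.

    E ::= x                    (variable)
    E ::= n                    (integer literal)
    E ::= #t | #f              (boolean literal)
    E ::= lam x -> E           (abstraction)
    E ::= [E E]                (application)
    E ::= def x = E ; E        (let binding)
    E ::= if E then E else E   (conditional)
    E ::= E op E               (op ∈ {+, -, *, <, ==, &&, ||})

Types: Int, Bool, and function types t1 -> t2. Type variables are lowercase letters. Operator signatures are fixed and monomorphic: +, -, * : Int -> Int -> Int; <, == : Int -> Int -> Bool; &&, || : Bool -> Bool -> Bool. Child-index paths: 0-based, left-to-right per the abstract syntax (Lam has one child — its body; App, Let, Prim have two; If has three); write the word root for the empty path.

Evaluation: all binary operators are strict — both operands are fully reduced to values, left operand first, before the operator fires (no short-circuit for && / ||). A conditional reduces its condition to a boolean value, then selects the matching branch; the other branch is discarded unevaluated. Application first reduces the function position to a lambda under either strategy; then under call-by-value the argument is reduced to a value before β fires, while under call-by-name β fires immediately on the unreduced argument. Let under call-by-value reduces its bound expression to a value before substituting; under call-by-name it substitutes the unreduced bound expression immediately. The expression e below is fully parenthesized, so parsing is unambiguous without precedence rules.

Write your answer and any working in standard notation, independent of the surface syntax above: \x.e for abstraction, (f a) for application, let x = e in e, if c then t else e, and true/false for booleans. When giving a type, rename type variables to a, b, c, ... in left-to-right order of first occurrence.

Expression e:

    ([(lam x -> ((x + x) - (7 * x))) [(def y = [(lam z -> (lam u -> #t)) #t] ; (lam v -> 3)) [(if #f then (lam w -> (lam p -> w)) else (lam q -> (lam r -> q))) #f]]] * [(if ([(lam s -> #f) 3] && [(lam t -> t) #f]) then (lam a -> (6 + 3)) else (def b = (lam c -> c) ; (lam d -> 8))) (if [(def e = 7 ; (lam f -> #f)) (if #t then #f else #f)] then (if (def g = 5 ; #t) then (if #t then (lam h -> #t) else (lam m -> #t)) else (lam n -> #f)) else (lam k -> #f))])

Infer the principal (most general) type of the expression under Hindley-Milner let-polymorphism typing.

Answer: Int

Derivation:
x : a
  unify a ~ Int
x : Int
  unify Int ~ Int
  unify Int ~ Int
  unify Int ~ Int
x : Int
  unify Int ~ Int
  unify Int ~ Int
\x._ : Int -> Int
\u._ : c -> Bool
\z._ : b -> c -> Bool
  unify b -> c -> Bool ~ Bool -> d
  unify b ~ Bool
  unify c -> Bool ~ d
_ _ : c -> Bool
let y : forall. c -> Bool
\v._ : e -> Int
  unify Bool ~ Bool
w : f
\p._ : g -> f
\w._ : f -> g -> f
q : h
\r._ : i -> h
\q._ : h -> i -> h
  unify f -> g -> f ~ h -> i -> h
  unify f ~ h
  unify g -> h ~ i -> h
  unify g ~ i
  unify h ~ h
  unify h -> i -> h ~ Bool -> j
  unify h ~ Bool
  unify i -> Bool ~ j
_ _ : i -> Bool
  unify e -> Int ~ (i -> Bool) -> k
  unify e ~ i -> Bool
  unify Int ~ k
_ _ : Int
  unify Int -> Int ~ Int -> l
  unify Int ~ Int
  unify Int ~ l
_ _ : Int
  unify Int ~ Int
\s._ : m -> Bool
  unify m -> Bool ~ Int -> n
  unify m ~ Int
  unify Bool ~ n
_ _ : Bool
  unify Bool ~ Bool
t : o
\t._ : o -> o
  unify o -> o ~ Bool -> p
  unify o ~ Bool
  unify Bool ~ p
_ _ : Bool
  unify Bool ~ Bool
  unify Bool ~ Bool
  unify Int ~ Int
  unify Int ~ Int
\a._ : q -> Int
c : r
\c._ : r -> r
let b : forall. r -> r
\d._ : s -> Int
  unify q -> Int ~ s -> Int
  unify q ~ s
  unify Int ~ Int
let e : Int
\f._ : t -> Bool
  unify Bool ~ Bool
  unify Bool ~ Bool
  unify t -> Bool ~ Bool -> u
  unify t ~ Bool
  unify Bool ~ u
_ _ : Bool
  unify Bool ~ Bool
let g : Int
  unify Bool ~ Bool
  unify Bool ~ Bool
\h._ : v -> Bool
\m._ : w -> Bool
  unify v -> Bool ~ w -> Bool
  unify v ~ w
  unify Bool ~ Bool
\n._ : x -> Bool
  unify w -> Bool ~ x -> Bool
  unify w ~ x
  unify Bool ~ Bool
\k._ : y -> Bool
  unify x -> Bool ~ y -> Bool
  unify x ~ y
  unify Bool ~ Bool
  unify s -> Int ~ (y -> Bool) -> z
  unify s ~ y -> Bool
  unify Int ~ z
_ _ : Int
  unify Int ~ Int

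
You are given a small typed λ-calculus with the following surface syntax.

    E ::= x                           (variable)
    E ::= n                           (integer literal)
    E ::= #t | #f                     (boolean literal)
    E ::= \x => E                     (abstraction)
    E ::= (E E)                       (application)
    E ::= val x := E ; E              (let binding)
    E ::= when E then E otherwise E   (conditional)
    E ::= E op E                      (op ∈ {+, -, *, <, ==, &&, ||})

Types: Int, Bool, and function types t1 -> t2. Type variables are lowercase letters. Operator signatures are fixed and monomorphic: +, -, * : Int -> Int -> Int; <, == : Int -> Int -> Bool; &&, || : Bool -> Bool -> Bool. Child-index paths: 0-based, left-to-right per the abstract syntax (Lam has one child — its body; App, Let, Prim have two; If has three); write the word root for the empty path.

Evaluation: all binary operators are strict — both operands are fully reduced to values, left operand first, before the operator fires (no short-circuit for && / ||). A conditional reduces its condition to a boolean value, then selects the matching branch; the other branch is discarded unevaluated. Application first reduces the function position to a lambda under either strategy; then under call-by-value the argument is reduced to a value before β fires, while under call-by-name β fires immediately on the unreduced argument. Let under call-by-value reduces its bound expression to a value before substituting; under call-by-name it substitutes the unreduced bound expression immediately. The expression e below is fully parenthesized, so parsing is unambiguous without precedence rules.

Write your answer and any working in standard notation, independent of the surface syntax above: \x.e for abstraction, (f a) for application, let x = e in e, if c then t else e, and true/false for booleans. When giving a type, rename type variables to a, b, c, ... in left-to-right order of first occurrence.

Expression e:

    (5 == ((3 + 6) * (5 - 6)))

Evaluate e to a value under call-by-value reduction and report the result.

Trace:
step 0: (5 == ((3 + 6) * (5 - 6)))
step 1: [delta@1.0] (5 == (9 * (5 - 6)))
step 2: [delta@1.1] (5 == (9 * -1))
step 3: [delta@1] (5 == -9)
step 4: [delta@root] false

Answer: false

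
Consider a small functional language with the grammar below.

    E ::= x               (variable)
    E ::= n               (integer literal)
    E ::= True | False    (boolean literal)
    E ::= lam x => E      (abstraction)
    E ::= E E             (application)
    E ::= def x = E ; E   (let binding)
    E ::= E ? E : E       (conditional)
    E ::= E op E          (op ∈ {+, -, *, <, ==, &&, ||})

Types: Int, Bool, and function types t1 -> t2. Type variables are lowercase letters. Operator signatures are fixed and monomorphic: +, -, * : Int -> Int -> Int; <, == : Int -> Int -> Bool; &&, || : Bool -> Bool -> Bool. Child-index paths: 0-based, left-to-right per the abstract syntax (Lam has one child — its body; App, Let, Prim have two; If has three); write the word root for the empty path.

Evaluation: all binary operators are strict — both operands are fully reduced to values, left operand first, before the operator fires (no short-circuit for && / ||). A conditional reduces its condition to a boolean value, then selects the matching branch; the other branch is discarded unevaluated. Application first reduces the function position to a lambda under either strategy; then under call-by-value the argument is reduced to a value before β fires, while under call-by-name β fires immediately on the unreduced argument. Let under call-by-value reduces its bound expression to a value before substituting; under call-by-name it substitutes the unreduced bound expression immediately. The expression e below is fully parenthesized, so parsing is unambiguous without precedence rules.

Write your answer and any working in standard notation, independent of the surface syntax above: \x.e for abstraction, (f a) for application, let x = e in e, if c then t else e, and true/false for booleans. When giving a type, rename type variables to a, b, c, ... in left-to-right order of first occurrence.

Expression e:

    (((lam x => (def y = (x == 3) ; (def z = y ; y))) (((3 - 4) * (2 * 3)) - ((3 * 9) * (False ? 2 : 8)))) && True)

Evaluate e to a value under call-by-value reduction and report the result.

Answer: false

Derivation:
step 0: (((\x.(let y = (x == 3) in (let z = y in y))) (((3 - 4) * (2 * 3)) - ((3 * 9) * (if false then 2 else 8)))) && true)
step 1: [delta@0.1.0.0] (((\x.(let y = (x == 3) in (let z = y in y))) ((-1 * (2 * 3)) - ((3 * 9) * (if false then 2 else 8)))) && true)
step 2: [delta@0.1.0.1] (((\x.(let y = (x == 3) in (let z = y in y))) ((-1 * 6) - ((3 * 9) * (if false then 2 else 8)))) && true)
step 3: [delta@0.1.0] (((\x.(let y = (x == 3) in (let z = y in y))) (-6 - ((3 * 9) * (if false then 2 else 8)))) && true)
step 4: [delta@0.1.1.0] (((\x.(let y = (x == 3) in (let z = y in y))) (-6 - (27 * (if false then 2 else 8)))) && true)
step 5: [if@0.1.1.1] (((\x.(let y = (x == 3) in (let z = y in y))) (-6 - (27 * 8))) && true)
step 6: [delta@0.1.1] (((\x.(let y = (x == 3) in (let z = y in y))) (-6 - 216)) && true)
step 7: [delta@0.1] (((\x.(let y = (x == 3) in (let z = y in y))) -222) && true)
step 8: [beta@0] ((let y = (-222 == 3) in (let z = y in y)) && true)
step 9: [delta@0.0] ((let y = false in (let z = y in y)) && true)
step 10: [let@0] ((let z = false in false) && true)
step 11: [let@0] (false && true)
step 12: [delta@root] false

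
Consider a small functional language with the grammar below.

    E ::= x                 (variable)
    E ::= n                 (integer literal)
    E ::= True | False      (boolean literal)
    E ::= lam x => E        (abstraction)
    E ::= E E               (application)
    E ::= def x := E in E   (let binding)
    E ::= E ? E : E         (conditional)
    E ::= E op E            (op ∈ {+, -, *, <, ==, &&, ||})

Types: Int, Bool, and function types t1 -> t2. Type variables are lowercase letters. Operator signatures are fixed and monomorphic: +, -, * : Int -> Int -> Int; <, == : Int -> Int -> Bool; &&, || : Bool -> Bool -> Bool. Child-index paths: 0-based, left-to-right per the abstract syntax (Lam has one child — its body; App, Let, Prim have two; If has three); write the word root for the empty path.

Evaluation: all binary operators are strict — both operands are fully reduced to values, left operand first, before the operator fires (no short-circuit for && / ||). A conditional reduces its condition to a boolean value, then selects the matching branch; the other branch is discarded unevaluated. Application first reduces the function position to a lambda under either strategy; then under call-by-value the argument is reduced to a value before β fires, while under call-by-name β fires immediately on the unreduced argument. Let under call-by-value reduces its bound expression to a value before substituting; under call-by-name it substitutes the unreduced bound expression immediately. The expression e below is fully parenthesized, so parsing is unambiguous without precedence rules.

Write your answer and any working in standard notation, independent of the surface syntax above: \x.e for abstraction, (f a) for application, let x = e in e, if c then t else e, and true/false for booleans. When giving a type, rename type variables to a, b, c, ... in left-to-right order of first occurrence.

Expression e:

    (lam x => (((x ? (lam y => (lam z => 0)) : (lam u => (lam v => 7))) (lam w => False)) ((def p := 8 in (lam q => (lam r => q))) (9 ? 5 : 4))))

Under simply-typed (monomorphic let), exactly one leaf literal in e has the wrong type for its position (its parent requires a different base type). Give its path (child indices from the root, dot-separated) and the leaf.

Derivation:
x : a
  unify a ~ Bool
\z._ : c -> Int
\y._ : b -> c -> Int
\v._ : e -> Int
\u._ : d -> e -> Int
  unify b -> c -> Int ~ d -> e -> Int
  unify b ~ d
  unify c -> Int ~ e -> Int
  unify c ~ e
  unify Int ~ Int
\w._ : f -> Bool
  unify d -> e -> Int ~ (f -> Bool) -> g
  unify d ~ f -> Bool
  unify e -> Int ~ g
_ _ : e -> Int
let p : Int
q : h
\r._ : i -> h
\q._ : h -> i -> h
  unify Int ~ Bool
  FAIL: mismatch Int ~ Bool

Answer: 0.1.1.0 : 9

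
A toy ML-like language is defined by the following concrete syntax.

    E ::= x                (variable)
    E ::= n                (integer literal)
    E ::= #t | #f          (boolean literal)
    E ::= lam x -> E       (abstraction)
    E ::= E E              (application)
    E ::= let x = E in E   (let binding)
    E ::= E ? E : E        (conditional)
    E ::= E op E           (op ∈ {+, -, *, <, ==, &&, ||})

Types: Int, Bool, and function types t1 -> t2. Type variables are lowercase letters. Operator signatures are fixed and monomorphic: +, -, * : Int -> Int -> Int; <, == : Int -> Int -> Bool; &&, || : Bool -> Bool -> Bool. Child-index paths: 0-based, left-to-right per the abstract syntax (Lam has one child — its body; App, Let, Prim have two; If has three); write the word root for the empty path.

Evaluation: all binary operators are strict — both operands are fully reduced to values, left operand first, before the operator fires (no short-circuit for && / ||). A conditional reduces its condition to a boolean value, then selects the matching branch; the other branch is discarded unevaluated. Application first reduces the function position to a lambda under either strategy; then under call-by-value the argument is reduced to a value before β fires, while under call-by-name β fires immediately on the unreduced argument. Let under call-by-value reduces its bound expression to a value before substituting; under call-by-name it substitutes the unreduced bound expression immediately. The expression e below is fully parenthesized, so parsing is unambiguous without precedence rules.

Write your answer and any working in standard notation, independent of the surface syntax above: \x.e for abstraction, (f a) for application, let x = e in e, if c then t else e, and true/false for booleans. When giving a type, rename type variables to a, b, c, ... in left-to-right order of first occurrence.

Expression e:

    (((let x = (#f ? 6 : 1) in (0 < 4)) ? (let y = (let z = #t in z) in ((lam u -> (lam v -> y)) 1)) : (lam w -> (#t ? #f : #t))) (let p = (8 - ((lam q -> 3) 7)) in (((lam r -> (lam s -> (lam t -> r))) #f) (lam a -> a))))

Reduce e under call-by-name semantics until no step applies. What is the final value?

Trace:
step 0: ((if (let x = (if false then 6 else 1) in (0 < 4)) then (let y = (let z = true in z) in ((\u.(\v.y)) 1)) else (\w.(if true then false else true))) (let p = (8 - ((\q.3) 7)) in (((\r.(\s.(\t.r))) false) (\a.a))))
step 1: [let@0.0] ((if (0 < 4) then (let y = (let z = true in z) in ((\u.(\v.y)) 1)) else (\w.(if true then false else true))) (let p = (8 - ((\q.3) 7)) in (((\r.(\s.(\t.r))) false) (\a.a))))
step 2: [delta@0.0] ((if true then (let y = (let z = true in z) in ((\u.(\v.y)) 1)) else (\w.(if true then false else true))) (let p = (8 - ((\q.3) 7)) in (((\r.(\s.(\t.r))) false) (\a.a))))
step 3: [if@0] ((let y = (let z = true in z) in ((\u.(\v.y)) 1)) (let p = (8 - ((\q.3) 7)) in (((\r.(\s.(\t.r))) false) (\a.a))))
step 4: [let@0] (((\u.(\v.(let z = true in z))) 1) (let p = (8 - ((\q.3) 7)) in (((\r.(\s.(\t.r))) false) (\a.a))))
step 5: [beta@0] ((\v.(let z = true in z)) (let p = (8 - ((\q.3) 7)) in (((\r.(\s.(\t.r))) false) (\a.a))))
step 6: [beta@root] (let z = true in z)
step 7: [let@root] true

Answer: true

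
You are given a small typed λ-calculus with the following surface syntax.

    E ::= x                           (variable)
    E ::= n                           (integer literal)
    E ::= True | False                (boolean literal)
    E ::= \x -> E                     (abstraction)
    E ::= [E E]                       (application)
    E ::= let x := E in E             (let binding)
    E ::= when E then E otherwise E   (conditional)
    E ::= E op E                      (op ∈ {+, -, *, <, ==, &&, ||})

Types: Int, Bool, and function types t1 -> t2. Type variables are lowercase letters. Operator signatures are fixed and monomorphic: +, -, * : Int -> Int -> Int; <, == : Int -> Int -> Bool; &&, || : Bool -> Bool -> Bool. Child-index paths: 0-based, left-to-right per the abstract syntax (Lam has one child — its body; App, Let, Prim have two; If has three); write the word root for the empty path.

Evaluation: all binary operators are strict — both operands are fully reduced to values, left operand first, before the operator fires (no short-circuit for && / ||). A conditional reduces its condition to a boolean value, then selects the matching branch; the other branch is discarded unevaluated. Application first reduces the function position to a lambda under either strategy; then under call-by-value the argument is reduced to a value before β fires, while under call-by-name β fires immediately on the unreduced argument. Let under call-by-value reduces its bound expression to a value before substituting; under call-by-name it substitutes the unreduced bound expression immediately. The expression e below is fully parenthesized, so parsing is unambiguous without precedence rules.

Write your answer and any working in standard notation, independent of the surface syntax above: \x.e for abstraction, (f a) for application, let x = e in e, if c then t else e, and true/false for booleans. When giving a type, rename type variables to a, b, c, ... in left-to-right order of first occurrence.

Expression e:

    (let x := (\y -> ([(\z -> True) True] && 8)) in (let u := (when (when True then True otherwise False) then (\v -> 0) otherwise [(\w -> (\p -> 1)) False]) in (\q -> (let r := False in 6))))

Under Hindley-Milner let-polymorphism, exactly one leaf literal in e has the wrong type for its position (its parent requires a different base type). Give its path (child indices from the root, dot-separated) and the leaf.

Derivation:
\z._ : b -> Bool
  unify b -> Bool ~ Bool -> c
  unify b ~ Bool
  unify Bool ~ c
_ _ : Bool
  unify Bool ~ Bool
  unify Int ~ Bool
  FAIL: mismatch Int ~ Bool

Answer: 0.0.1 : 8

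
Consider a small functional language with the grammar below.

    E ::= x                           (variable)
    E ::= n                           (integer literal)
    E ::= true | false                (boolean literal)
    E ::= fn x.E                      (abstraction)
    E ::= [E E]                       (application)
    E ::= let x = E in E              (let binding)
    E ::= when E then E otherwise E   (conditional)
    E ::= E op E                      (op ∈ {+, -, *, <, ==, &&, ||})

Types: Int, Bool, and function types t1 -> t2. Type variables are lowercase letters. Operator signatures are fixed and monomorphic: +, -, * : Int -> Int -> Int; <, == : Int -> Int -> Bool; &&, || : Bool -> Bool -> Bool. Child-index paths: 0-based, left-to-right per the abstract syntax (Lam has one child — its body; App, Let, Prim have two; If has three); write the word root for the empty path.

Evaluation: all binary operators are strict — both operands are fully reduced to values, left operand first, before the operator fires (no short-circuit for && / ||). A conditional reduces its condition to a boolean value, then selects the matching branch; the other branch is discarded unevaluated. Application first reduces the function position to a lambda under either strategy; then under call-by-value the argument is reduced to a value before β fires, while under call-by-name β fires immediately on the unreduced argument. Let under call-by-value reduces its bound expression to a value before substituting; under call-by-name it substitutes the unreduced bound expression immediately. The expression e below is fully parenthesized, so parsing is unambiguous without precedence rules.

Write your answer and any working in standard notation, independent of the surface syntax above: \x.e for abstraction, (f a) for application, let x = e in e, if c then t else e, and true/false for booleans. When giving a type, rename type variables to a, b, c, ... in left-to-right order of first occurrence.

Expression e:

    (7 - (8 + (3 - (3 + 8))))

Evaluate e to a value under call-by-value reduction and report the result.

Trace:
step 0: (7 - (8 + (3 - (3 + 8))))
step 1: [delta@1.1.1] (7 - (8 + (3 - 11)))
step 2: [delta@1.1] (7 - (8 + -8))
step 3: [delta@1] (7 - 0)
step 4: [delta@root] 7

Answer: 7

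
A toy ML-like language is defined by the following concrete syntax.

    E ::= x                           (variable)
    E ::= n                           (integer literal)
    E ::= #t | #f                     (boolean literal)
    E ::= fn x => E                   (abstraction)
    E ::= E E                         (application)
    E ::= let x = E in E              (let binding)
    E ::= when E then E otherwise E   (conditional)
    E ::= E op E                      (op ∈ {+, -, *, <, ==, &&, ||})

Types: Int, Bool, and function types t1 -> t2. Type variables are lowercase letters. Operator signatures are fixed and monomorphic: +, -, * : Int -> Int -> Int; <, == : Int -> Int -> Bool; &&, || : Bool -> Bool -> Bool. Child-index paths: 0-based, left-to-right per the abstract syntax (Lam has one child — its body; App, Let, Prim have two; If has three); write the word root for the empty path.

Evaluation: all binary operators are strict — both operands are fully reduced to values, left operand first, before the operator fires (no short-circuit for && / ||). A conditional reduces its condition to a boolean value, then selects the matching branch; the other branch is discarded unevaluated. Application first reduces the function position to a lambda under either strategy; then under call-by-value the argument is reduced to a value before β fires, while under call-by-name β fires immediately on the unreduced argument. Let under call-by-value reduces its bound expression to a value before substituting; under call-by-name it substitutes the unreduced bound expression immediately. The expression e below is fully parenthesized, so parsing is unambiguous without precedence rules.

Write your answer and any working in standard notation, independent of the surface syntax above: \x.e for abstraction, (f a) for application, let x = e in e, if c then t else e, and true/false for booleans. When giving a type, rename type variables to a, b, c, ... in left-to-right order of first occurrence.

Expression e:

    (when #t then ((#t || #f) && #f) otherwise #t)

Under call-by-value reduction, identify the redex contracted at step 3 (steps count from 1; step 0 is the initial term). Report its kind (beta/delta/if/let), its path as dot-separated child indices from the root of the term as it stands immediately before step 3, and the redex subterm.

Trace:
step 0: (if true then ((true || false) && false) else true)
step 1: [if@root] ((true || false) && false)
step 2: [delta@0] (true && false)
step 3: [delta@root] false

Answer: delta at root : (true && false)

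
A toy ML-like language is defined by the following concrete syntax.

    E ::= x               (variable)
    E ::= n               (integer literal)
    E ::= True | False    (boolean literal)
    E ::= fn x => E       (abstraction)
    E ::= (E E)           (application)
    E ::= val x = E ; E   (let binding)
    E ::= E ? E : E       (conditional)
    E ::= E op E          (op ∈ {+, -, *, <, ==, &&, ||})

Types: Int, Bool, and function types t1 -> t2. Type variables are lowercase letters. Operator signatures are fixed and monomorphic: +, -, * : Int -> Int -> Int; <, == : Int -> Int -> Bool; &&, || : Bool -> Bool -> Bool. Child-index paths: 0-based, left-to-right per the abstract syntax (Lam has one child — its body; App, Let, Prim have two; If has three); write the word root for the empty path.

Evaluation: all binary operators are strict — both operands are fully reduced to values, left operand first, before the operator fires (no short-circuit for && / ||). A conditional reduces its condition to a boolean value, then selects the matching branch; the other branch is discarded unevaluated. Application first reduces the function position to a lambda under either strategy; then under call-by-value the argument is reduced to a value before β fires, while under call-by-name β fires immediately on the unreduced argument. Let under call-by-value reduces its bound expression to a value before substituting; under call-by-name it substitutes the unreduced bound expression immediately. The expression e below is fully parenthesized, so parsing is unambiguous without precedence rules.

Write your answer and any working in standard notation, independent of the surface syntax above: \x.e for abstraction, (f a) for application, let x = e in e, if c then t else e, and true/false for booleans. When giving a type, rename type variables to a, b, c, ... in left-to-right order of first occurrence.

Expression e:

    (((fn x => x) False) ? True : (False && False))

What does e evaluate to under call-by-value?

Answer: false

Working:
step 0: (if ((\x.x) false) then true else (false && false))
step 1: [beta@0] (if false then true else (false && false))
step 2: [if@root] (false && false)
step 3: [delta@root] false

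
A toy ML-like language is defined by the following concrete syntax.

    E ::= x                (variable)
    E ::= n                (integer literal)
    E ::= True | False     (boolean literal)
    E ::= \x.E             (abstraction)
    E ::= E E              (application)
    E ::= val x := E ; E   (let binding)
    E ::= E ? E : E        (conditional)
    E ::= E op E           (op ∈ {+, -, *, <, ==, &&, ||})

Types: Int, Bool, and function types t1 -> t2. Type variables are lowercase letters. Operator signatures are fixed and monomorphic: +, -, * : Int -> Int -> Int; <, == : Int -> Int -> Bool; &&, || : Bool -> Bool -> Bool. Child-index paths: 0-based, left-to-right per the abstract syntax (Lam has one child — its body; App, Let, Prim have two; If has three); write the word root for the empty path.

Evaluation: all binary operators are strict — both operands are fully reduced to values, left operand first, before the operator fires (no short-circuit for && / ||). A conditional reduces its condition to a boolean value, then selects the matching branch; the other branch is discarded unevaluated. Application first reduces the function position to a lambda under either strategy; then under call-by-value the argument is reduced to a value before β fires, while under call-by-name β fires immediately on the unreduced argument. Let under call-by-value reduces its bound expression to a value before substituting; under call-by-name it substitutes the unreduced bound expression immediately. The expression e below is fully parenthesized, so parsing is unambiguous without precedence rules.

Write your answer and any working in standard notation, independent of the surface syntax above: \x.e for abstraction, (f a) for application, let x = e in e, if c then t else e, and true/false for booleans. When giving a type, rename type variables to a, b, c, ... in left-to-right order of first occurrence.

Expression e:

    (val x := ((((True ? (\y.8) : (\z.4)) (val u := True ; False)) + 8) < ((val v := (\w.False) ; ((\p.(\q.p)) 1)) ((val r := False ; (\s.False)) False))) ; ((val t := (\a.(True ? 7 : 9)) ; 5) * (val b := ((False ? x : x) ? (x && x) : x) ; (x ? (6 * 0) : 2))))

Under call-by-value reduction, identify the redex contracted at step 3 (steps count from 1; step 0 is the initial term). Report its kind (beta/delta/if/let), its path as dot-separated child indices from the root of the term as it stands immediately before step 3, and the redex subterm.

Answer: beta at 0.0.0 : ((\y.8) false)

Derivation:
step 0: (let x = ((((if true then (\y.8) else (\z.4)) (let u = true in false)) + 8) < ((let v = (\w.false) in ((\p.(\q.p)) 1)) ((let r = false in (\s.false)) false))) in ((let t = (\a.(if true then 7 else 9)) in 5) * (let b = (if (if false then x else x) then (x && x) else x) in (if x then (6 * 0) else 2))))
step 1: [if@0.0.0.0] (let x = ((((\y.8) (let u = true in false)) + 8) < ((let v = (\w.false) in ((\p.(\q.p)) 1)) ((let r = false in (\s.false)) false))) in ((let t = (\a.(if true then 7 else 9)) in 5) * (let b = (if (if false then x else x) then (x && x) else x) in (if x then (6 * 0) else 2))))
step 2: [let@0.0.0.1] (let x = ((((\y.8) false) + 8) < ((let v = (\w.false) in ((\p.(\q.p)) 1)) ((let r = false in (\s.false)) false))) in ((let t = (\a.(if true then 7 else 9)) in 5) * (let b = (if (if false then x else x) then (x && x) else x) in (if x then (6 * 0) else 2))))
step 3: [beta@0.0.0] (let x = ((8 + 8) < ((let v = (\w.false) in ((\p.(\q.p)) 1)) ((let r = false in (\s.false)) false))) in ((let t = (\a.(if true then 7 else 9)) in 5) * (let b = (if (if false then x else x) then (x && x) else x) in (if x then (6 * 0) else 2))))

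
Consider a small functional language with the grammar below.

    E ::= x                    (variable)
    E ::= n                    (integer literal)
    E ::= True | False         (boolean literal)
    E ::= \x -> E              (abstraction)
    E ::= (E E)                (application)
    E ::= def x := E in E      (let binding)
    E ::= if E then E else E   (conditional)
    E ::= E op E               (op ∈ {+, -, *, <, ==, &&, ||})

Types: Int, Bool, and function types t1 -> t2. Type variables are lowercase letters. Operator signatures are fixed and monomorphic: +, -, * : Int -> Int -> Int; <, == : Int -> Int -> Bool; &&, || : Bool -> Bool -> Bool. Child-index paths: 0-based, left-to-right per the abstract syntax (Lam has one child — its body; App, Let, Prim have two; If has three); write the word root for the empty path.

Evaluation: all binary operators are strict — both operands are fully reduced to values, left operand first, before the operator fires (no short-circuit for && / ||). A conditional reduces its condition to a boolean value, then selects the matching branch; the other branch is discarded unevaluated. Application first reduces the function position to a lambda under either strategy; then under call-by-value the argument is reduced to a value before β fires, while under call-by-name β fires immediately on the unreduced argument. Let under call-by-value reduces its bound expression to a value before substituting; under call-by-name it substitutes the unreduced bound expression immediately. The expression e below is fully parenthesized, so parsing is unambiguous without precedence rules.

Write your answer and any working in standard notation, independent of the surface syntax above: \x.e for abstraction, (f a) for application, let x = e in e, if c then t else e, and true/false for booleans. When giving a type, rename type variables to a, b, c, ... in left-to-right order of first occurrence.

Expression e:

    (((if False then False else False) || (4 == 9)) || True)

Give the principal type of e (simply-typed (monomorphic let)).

Answer: Bool

Working:
  unify Bool ~ Bool
  unify Bool ~ Bool
  unify Bool ~ Bool
  unify Int ~ Int
  unify Int ~ Int
  unify Bool ~ Bool
  unify Bool ~ Bool
  unify Bool ~ Bool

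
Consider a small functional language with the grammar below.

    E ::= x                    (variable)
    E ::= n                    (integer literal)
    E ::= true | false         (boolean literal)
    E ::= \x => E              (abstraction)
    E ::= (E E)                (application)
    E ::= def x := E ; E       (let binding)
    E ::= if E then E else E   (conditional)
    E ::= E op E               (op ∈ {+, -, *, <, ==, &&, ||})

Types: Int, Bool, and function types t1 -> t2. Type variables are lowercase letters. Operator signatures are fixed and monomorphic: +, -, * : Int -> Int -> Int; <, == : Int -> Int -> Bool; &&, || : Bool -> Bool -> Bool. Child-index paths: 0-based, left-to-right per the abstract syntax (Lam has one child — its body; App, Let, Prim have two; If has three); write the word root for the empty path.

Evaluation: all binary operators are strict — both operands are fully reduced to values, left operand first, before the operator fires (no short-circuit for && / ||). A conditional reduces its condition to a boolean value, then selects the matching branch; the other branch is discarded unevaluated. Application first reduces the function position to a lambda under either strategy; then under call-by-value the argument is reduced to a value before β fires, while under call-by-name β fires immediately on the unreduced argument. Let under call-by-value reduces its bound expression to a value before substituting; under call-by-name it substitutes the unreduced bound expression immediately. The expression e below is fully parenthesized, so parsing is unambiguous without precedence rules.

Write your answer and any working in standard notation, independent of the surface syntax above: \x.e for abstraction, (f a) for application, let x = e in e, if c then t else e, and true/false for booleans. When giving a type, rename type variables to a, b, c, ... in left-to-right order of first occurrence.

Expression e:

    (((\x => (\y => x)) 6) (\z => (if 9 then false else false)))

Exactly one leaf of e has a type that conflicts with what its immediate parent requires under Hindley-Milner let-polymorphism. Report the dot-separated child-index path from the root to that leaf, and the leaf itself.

Trace:
x : a
\y._ : b -> a
\x._ : a -> b -> a
  unify a -> b -> a ~ Int -> c
  unify a ~ Int
  unify b -> Int ~ c
_ _ : b -> Int
  unify Int ~ Bool
  FAIL: mismatch Int ~ Bool

Answer: 1.0.0 : 9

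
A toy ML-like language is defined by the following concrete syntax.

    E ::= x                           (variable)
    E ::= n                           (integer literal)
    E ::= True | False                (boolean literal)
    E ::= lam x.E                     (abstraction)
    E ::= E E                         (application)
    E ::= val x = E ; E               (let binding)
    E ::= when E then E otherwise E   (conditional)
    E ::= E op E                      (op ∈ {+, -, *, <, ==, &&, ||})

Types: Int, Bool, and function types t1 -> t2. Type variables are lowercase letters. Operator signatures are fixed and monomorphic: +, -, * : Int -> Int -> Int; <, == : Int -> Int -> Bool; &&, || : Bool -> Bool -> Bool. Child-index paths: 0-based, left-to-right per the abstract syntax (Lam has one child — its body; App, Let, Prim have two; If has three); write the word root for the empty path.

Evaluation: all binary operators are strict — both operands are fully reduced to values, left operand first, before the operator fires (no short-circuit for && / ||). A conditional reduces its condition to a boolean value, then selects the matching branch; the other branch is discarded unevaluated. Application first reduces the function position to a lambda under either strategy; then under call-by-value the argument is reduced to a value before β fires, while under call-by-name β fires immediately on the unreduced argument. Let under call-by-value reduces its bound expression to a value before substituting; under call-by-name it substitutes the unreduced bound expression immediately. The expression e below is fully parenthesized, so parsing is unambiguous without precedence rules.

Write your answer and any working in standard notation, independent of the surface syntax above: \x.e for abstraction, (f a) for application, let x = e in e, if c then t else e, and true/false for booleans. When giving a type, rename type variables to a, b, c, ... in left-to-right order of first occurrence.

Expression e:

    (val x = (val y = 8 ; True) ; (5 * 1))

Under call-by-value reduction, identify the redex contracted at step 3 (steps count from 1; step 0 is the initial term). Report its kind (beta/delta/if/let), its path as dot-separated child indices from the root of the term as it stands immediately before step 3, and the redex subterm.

Answer: delta at root : (5 * 1)

Trace:
step 0: (let x = (let y = 8 in true) in (5 * 1))
step 1: [let@0] (let x = true in (5 * 1))
step 2: [let@root] (5 * 1)
step 3: [delta@root] 5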